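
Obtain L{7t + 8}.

L{7t + 8} = 7·L{t} + 8·L{1} = 7/s² + 8/s

Final answer: 7/s² + 8/s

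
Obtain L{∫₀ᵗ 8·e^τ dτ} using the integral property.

L{∫₀ᵗ f(τ)dτ} = F(s)/s with F(s) = 8/(s-1), so L{∫₀ᵗ 8·e^τ dτ} = 8/(s(s-1))

Final answer: 8/(s(s-1))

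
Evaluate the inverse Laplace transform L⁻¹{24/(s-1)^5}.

L⁻¹{n!/(s-a)^(n+1)} = t^n·e^(at), so L⁻¹{24/(s-1)^5} = t^4·e^t

Final answer: t^4·e^t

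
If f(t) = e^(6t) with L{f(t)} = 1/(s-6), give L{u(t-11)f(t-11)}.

Time shift theorem: L{u(t-a)f(t-a)} = e^(-as)F(s). Here a=11, F(s) = 1/(s-6), so L{u(t-11)f(t-11)} = e^(-11s)·1/(s-6)

Final answer: e^(-11s)·1/(s-6)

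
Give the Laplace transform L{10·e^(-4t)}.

L{e^(at)} = 1/(s-a), so L{e^(-4t)} = 1/(s+4). Then L{10·e^(-4t)} = 10/(s+4)

Final answer: 10/(s+4)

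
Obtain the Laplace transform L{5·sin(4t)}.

L{sin(ωt)} = ω/(s² + ω²), so L{sin(4t)} = 4/(s² + 16). Then L{5·sin(4t)} = 5·4/(s² + 16) = 20/(s² + 16)

Final answer: 20/(s² + 16)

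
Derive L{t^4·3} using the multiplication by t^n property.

L{3} = 3/s. d^1/ds^1[1/s] = -1/s². d^2/ds^2[1/s] = 2/s^3. d^3/ds^3[1/s] = -6/s^4. d^4/ds^4[1/s] = 24/s^5. So L{t^4} = (-1)^{4}·24/s^5 = 24/s^5. Then L{t^4·3} = 3·24/s^5 = 72/s^5

Final answer: 72/s^5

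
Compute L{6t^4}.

L{t^n} = n!/s^(n+1). So L{6t^4} = 6·4!/s^5 = 144/s^5

Final answer: 144/s^5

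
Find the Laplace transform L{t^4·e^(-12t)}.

L{t^n·e^(at)} = n!/(s-a)^(n+1), so L{t^4·e^(-12t)} = 24/(s+12)^5

Final answer: 24/(s+12)^5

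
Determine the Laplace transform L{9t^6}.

L{9t^6} = 9 · L{t^6} = 9 · 720/s^7 = 6480/s^7

Final answer: 6480/s^7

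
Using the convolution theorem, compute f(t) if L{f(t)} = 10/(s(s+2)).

10/(s(s+2)) = (10/s)·(1/(s+2)) = L{10}·L{e^(-2t)}. By convolution, f(t) = 10*e^(-2t) = ∫₀ᵗ 10·e^(-2τ) dτ = 10·(1 - e^(-2t))/2

Final answer: 10·(1 - e^(-2t))/2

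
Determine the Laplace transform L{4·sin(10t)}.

L{sin(ωt)} = ω/(s² + ω²), so L{sin(10t)} = 10/(s² + 100). Then L{4·sin(10t)} = 4·10/(s² + 100) = 40/(s² + 100)

Final answer: 40/(s² + 100)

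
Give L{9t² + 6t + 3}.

L{9t² + 6t + 3} = 9·2/s³ + 6/s² + 3/s = 18/s³ + 6/s² + 3/s

Final answer: 18/s³ + 6/s² + 3/s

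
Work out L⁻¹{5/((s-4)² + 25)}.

Form: b/((s-a)² + b²) → e^(at)sin(bt). With a=4, b=5

Final answer: e^(4t)·sin(5t)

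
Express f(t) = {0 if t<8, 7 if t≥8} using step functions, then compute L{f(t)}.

f(t) = 7·u(t-8). L{u(t-8)} = e^(-8s)/s, so L{f(t)} = 7·e^(-8s)/s

Final answer: 7·e^(-8s)/s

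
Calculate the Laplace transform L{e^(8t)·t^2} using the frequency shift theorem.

L{e^(at)·t^n} = n!/(s-a)^(n+1), so L{e^(8t)·t^2} = 2/(s-8)^3

Final answer: 2/(s-8)^3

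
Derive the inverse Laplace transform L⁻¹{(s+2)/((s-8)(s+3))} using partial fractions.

Using partial fractions, f(t) = (10e^(8t) + e^(-3t))/11

Final answer: (10e^(8t) + e^(-3t))/11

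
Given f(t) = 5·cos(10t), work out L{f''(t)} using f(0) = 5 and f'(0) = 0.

F(s) = 5s/(s² + 100). L{f''(t)} = s²F(s) - sf(0) - f'(0) = 5s³/(s² + 100) - 5s = (5s³ - 5s(s² + 100))/(s² + 100) = -500s/(s² + 100)

Final answer: -500s/(s² + 100)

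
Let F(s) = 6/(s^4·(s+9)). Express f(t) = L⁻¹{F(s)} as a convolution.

6/(s^4·(s+9)) = (6/s^4)·(1/(s+9)) = L{t^3}·L{e^(-9t)}. So f(t) = t^3*e^(-9t) = ∫₀ᵗ τ^3·e^(-9(t-τ)) dτ

Final answer: ∫₀ᵗ τ^3·e^(-9(t-τ)) dτ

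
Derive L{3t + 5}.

L{3t + 5} = 3·L{t} + 5·L{1} = 3/s² + 5/s

Final answer: 3/s² + 5/s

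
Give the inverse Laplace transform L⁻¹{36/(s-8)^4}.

L⁻¹{n!/(s-a)^(n+1)} = t^n·e^(at) with n=3, a=8. So L⁻¹{6/(s-8)^4} = t^3·e^(8t), and L⁻¹{36/(s-8)^4} = (36/6)·t^3·e^(8t) = 6·t^3·e^(8t)

Final answer: 6·t^3·e^(8t)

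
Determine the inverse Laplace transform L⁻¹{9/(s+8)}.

L⁻¹{1/(s-a)} = e^(at), so L⁻¹{1/(s+8)} = e^(-8t), and L⁻¹{9/(s+8)} = 9·e^(-8t)

Final answer: 9·e^(-8t)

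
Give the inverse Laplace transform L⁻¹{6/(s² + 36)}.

L⁻¹{6/(s² + 36)} = sin(6t)

Final answer: sin(6t)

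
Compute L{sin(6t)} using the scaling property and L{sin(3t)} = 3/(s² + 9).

Using L{f(at)} = (1/a)F(s/a) with a=2: L{sin(6t)} = (1/2) · 3/((s/2)² + 9) = (1/2) · 3·4/(s² + 36) = 6/(s² + 36)

Final answer: 6/(s² + 36)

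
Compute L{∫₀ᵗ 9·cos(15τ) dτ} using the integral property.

L{∫₀ᵗ f(τ)dτ} = F(s)/s with F(s) = 9s/(s² + 225), so the result is (9s/(s² + 225))/s = 9/(s² + 225)

Final answer: 9/(s² + 225)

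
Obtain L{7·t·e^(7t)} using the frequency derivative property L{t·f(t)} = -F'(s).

L{e^(7t)} = 1/(s-7). By frequency derivative: L{t·e^(7t)} = -d/ds[1/(s-7)] = -(-1)/(s-7)² = 1/(s-7)². Then L{7·t·e^(7t)} = 7·1/(s-7)² = 7/(s-7)²

Final answer: 7/(s-7)²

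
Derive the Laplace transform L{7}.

L{7} = 7 · L{1} = 7/s

Final answer: 7/s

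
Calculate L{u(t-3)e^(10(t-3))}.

u(t-a)f(t-a) with f(t)=e^(10t). L{e^(10t)} = 1/(s-10). By time shift: e^(-3s)/(s-10)

Final answer: e^(-3s)/(s-10)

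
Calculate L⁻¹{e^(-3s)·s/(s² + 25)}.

L⁻¹{s/(s² + 25)} = cos(5t). By the time shift theorem, L⁻¹{e^(-as)F(s)} = u(t-a)f(t-a) with a=3, so L⁻¹{e^(-3s)·s/(s² + 25)} = u(t-3)·cos(5(t-3))

Final answer: u(t-3)·cos(5(t-3))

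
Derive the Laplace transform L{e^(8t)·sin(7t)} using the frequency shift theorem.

Frequency shift: L{e^(at)f(t)} = F(s-a). L{e^(8t)·sin(7t)} = 7/((s-8)² + 49)

Final answer: 7/((s-8)² + 49)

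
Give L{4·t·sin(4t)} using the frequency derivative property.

L{sin(4t)} = 4/(s² + 16). By L{t·f(t)} = -F'(s): -d/ds[4/(s² + 16)] = -(4)·(-2s)/(s² + 16)² = 8s/(s² + 16)². Then L{4·t·sin(4t)} = 4·8s/(s² + 16)² = 32s/(s² + 16)²

Final answer: 32s/(s² + 16)²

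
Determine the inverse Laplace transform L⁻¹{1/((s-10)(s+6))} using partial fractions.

Decompose: A/(s-10) + B/(s+6). A = 1/16, B = -1/16. f(t) = (e^(10t) - e^(-6t))/16

Final answer: (e^(10t) - e^(-6t))/16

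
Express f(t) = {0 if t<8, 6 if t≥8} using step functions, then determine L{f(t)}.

f(t) = 6·u(t-8). L{u(t-8)} = e^(-8s)/s, so L{f(t)} = 6·e^(-8s)/s

Final answer: 6·e^(-8s)/s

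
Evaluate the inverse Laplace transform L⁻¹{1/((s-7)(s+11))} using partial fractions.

Decompose: A/(s-7) + B/(s+11). A = 1/18, B = -1/18. f(t) = (e^(7t) - e^(-11t))/18

Final answer: (e^(7t) - e^(-11t))/18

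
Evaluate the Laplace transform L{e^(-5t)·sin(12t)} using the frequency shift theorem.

Frequency shift: L{e^(at)f(t)} = F(s-a). L{e^(-5t)·sin(12t)} = 12/((s+5)² + 144)

Final answer: 12/((s+5)² + 144)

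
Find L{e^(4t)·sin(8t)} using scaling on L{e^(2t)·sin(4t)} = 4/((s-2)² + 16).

Scaling with a=2: L{e^(4t)·sin(8t)} = (1/2) · 4/((s/2-2)² + 16). Simplifying: 8/((s-4)² + 64)

Final answer: 8/((s-4)² + 64)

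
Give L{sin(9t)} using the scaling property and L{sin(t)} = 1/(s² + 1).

Using L{f(at)} = (1/a)F(s/a) with a=9: L{sin(9t)} = (1/9) · 1/((s/9)² + 1) = (1/9) · 1·81/(s² + 81) = 9/(s² + 81)

Final answer: 9/(s² + 81)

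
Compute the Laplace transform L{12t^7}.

L{12t^7} = 12 · L{t^7} = 12 · 5040/s^8 = 60480/s^8

Final answer: 60480/s^8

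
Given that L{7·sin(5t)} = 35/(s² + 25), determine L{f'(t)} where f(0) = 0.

L{f'(t)} = s·F(s) - f(0) = s·35/(s² + 25) - 0 = 35s/(s² + 25)

Final answer: 35s/(s² + 25)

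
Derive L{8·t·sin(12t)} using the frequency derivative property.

L{sin(12t)} = 12/(s² + 144). By L{t·f(t)} = -F'(s): -d/ds[12/(s² + 144)] = -(12)·(-2s)/(s² + 144)² = 24s/(s² + 144)². Then L{8·t·sin(12t)} = 8·24s/(s² + 144)² = 192s/(s² + 144)²

Final answer: 192s/(s² + 144)²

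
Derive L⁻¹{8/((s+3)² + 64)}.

Form: b/((s-a)² + b²) → e^(at)sin(bt). With a=-3, b=8

Final answer: e^(-3t)·sin(8t)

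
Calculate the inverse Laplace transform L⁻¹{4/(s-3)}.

L⁻¹{1/(s-a)} = e^(at), so L⁻¹{1/(s-3)} = e^(3t), and L⁻¹{4/(s-3)} = 4·e^(3t)

Final answer: 4·e^(3t)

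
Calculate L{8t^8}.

L{t^n} = n!/s^(n+1). So L{8t^8} = 8·8!/s^9 = 322560/s^9

Final answer: 322560/s^9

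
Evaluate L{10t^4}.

L{t^n} = n!/s^(n+1). So L{10t^4} = 10·4!/s^5 = 240/s^5

Final answer: 240/s^5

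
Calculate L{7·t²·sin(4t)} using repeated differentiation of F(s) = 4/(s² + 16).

F(s) = 4/(s² + 16). F'(s) = -8s/(s² + 16)². F''(s) = -8(16 - 3s²)/(s² + 16)³ = (24s² - 128)/(s² + 16)³. So L{t²·sin(4t)} = (-1)² F''(s) = (24s² - 128)/(s² + 16)³. Then L{7·t²·sin(4t)} = 7·(24s² - 128)/(s² + 16)³ = (168s² - 896)/(s² + 16)³

Final answer: (168s² - 896)/(s² + 16)³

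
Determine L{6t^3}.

L{t^n} = n!/s^(n+1). So L{6t^3} = 6·3!/s^4 = 36/s^4

Final answer: 36/s^4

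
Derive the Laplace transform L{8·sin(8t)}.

L{sin(ωt)} = ω/(s² + ω²), so L{sin(8t)} = 8/(s² + 64). Then L{8·sin(8t)} = 8·8/(s² + 64) = 64/(s² + 64)

Final answer: 64/(s² + 64)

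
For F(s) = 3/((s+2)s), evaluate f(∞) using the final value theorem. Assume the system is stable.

f(∞) = lim_{s→0} sF(s) = lim_{s→0} 3/(s+2) = 3/2

Final answer: 3/2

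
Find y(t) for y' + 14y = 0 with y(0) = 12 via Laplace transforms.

L{y'} + 14L{y} = 0. sY - 12 + 14Y = 0. Y(s+14) = 12. Y = 12/(s+14)

Final answer: y(t) = 12e^(-14t)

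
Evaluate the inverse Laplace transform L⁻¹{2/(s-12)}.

L⁻¹{1/(s-a)} = e^(at), so L⁻¹{1/(s-12)} = e^(12t), and L⁻¹{2/(s-12)} = 2·e^(12t)

Final answer: 2·e^(12t)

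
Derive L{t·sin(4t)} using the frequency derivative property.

L{sin(4t)} = 4/(s² + 16). By L{t·f(t)} = -F'(s): -d/ds[4/(s² + 16)] = -(4)·(-2s)/(s² + 16)² = 8s/(s² + 16)²

Final answer: 8s/(s² + 16)²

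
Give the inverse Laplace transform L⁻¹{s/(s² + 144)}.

L⁻¹{s/(s² + 144)} = cos(12t)

Final answer: cos(12t)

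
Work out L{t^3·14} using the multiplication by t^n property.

L{14} = 14/s. d^1/ds^1[1/s] = -1/s². d^2/ds^2[1/s] = 2/s^3. d^3/ds^3[1/s] = -6/s^4. So L{t^3} = (-1)^{3}·-6/s^4 = 6/s^4. Then L{t^3·14} = 14·6/s^4 = 84/s^4

Final answer: 84/s^4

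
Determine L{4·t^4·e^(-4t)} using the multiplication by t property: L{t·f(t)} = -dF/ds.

Using L{t^n·e^(at)} = n!/(s-a)^(n+1), L{t^4·e^(-4t)} = 24/(s+4)^5, so L{4·t^4·e^(-4t)} = 4·24/(s+4)^5 = 96/(s+4)^5

Final answer: 96/(s+4)^5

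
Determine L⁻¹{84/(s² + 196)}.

This is the form c·a/(s² + a²) with a = 14, c = 6. L⁻¹ = 6·sin(14t)

Final answer: 6·sin(14t)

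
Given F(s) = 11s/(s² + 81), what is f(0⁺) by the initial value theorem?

f(0⁺) = lim_{s→∞} s·11s/(s² + 81) = lim_{s→∞} 11s²/(s² + 81) = 11

Final answer: 11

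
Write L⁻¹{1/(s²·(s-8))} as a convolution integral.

1/(s²·(s-8)) = (1/s^2)·(1/(s-8)) = L{t}·L{e^(8t)}. So f(t) = t*e^(8t) = ∫₀ᵗ τ·e^(8(t-τ)) dτ

Final answer: ∫₀ᵗ τ·e^(8(t-τ)) dτ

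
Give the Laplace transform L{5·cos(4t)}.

L{cos(ωt)} = s/(s² + ω²), so L{cos(4t)} = s/(s² + 16). Then L{5·cos(4t)} = 5·s/(s² + 16) = 5s/(s² + 16)

Final answer: 5s/(s² + 16)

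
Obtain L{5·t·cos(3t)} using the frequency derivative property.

L{cos(3t)} = s/(s² + 9). Derivative: d/ds[s/(s² + 9)] = [(s² + 9) - s·2s]/(s² + 9)² = (9 - s²)/(s² + 9)². So L{t·cos(3t)} = -F'(s) = (s² - 9)/(s² + 9)². Then L{5·t·cos(3t)} = 5·(s² - 9)/(s² + 9)²

Final answer: 5·(s² - 9)/(s² + 9)²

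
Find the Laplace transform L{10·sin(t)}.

L{sin(ωt)} = ω/(s² + ω²), so L{sin(t)} = 1/(s² + 1). Then L{10·sin(t)} = 10·1/(s² + 1) = 10/(s² + 1)

Final answer: 10/(s² + 1)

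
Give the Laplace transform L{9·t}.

L{t^n} = n!/s^(n+1), so L{t} = 1/s^2. Then L{9·t} = 9·1/s^2 = 9/s^2

Final answer: 9/s^2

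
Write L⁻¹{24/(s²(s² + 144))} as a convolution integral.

24/(s²(s² + 144)) = (1/s²)·(24/(s² + 144)) = L{t}·L{2·sin(12t)}. So f(t) = t*(2·sin(12t)) = ∫₀ᵗ 2τ·sin(12(t-τ)) dτ

Final answer: ∫₀ᵗ 2τ·sin(12(t-τ)) dτ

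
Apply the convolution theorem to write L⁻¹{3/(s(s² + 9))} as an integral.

3/(s(s² + 9)) = (1/s)·(3/(s² + 9)) = L{1}·L{sin(3t)}. So f(t) = 1*(sin(3t)) = ∫₀ᵗ sin(3τ) dτ

Final answer: ∫₀ᵗ sin(3τ) dτ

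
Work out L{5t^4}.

L{t^n} = n!/s^(n+1). So L{5t^4} = 5·4!/s^5 = 120/s^5

Final answer: 120/s^5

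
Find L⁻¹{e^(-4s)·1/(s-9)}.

L⁻¹{1/(s-9)} = e^(9t). By the time shift theorem, L⁻¹{e^(-as)F(s)} = u(t-a)f(t-a) with a=4, so L⁻¹{e^(-4s)·1/(s-9)} = u(t-4)·e^(9(t-4))

Final answer: u(t-4)·e^(9(t-4))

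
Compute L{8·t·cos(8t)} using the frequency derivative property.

L{cos(8t)} = s/(s² + 64). Derivative: d/ds[s/(s² + 64)] = [(s² + 64) - s·2s]/(s² + 64)² = (64 - s²)/(s² + 64)². So L{t·cos(8t)} = -F'(s) = (s² - 64)/(s² + 64)². Then L{8·t·cos(8t)} = 8·(s² - 64)/(s² + 64)²

Final answer: 8·(s² - 64)/(s² + 64)²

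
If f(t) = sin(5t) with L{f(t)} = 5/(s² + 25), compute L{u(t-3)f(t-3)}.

Time shift theorem: L{u(t-a)f(t-a)} = e^(-as)F(s). Here a=3, F(s) = 5/(s² + 25), so L{u(t-3)f(t-3)} = e^(-3s)·5/(s² + 25)

Final answer: e^(-3s)·5/(s² + 25)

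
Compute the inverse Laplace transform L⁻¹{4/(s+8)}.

L⁻¹{1/(s-a)} = e^(at), so L⁻¹{1/(s+8)} = e^(-8t), and L⁻¹{4/(s+8)} = 4·e^(-8t)

Final answer: 4·e^(-8t)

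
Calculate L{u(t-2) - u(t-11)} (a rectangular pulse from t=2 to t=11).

L{u(t-a)} = e^(-as)/s. L{u(t-2) - u(t-11)} = (e^(-2s) - e^(-11s))/s

Final answer: (e^(-2s) - e^(-11s))/s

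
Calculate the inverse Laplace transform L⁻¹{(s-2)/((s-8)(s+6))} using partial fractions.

Using partial fractions, f(t) = (6e^(8t) + 8e^(-6t))/14

Final answer: (6e^(8t) + 8e^(-6t))/14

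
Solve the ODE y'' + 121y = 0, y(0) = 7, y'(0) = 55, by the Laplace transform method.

L{y''} + 121L{y} = 0. s²Y - 7s - 55 + 121Y = 0. Y(s² + 121) = 7s + 55. Y = (7s + 55)/(s² + 121). Inverting: y(t) = 7cos(11t) + 5sin(11t)

Final answer: y(t) = 7cos(11t) + 5sin(11t)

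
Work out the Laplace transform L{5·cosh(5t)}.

L{cosh(ωt)} = s/(s² - ω²), so L{cosh(5t)} = s/(s² - 25). Then L{5·cosh(5t)} = 5·s/(s² - 25) = 5s/(s² - 25)

Final answer: 5s/(s² - 25)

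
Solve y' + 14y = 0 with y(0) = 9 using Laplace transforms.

L{y'} + 14L{y} = 0. sY - 9 + 14Y = 0. Y(s+14) = 9. Y = 9/(s+14)

Final answer: y(t) = 9e^(-14t)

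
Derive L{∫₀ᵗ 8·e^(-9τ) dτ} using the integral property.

L{∫₀ᵗ f(τ)dτ} = F(s)/s with F(s) = 8/(s+9), so L{∫₀ᵗ 8·e^(-9τ) dτ} = 8/(s(s+9))

Final answer: 8/(s(s+9))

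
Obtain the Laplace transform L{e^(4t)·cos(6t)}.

L{e^(at)·cos(ωt)} = (s-a)/((s-a)² + ω²), so L{e^(4t)·cos(6t)} = (s-4)/((s-4)² + 36)

Final answer: (s-4)/((s-4)² + 36)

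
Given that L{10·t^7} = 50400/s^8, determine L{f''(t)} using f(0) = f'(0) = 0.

L{f''(t)} = s²F(s) - sf(0) - f'(0) = s²·50400/s^8 - 0 - 0 = 50400/s^6

Final answer: 50400/s^6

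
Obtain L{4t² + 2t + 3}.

L{4t² + 2t + 3} = 4·2/s³ + 2/s² + 3/s = 8/s³ + 2/s² + 3/s

Final answer: 8/s³ + 2/s² + 3/s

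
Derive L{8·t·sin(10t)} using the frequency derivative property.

L{sin(10t)} = 10/(s² + 100). By L{t·f(t)} = -F'(s): -d/ds[10/(s² + 100)] = -(10)·(-2s)/(s² + 100)² = 20s/(s² + 100)². Then L{8·t·sin(10t)} = 8·20s/(s² + 100)² = 160s/(s² + 100)²

Final answer: 160s/(s² + 100)²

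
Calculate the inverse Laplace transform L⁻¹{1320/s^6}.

L⁻¹{n!/s^(n+1)} = t^n with n=5. So L⁻¹{120/s^6} = t^5, and L⁻¹{1320/s^6} = (1320/120)·t^5 = 11·t^5

Final answer: 11·t^5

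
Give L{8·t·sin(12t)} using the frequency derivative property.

L{sin(12t)} = 12/(s² + 144). By L{t·f(t)} = -F'(s): -d/ds[12/(s² + 144)] = -(12)·(-2s)/(s² + 144)² = 24s/(s² + 144)². Then L{8·t·sin(12t)} = 8·24s/(s² + 144)² = 192s/(s² + 144)²

Final answer: 192s/(s² + 144)²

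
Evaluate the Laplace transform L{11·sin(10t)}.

L{sin(ωt)} = ω/(s² + ω²), so L{sin(10t)} = 10/(s² + 100). Then L{11·sin(10t)} = 11·10/(s² + 100) = 110/(s² + 100)

Final answer: 110/(s² + 100)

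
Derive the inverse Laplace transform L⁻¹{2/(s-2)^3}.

L⁻¹{n!/(s-a)^(n+1)} = t^n·e^(at), so L⁻¹{2/(s-2)^3} = t^2·e^(2t)

Final answer: t^2·e^(2t)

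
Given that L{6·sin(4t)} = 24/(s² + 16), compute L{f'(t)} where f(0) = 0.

L{f'(t)} = s·F(s) - f(0) = s·24/(s² + 16) - 0 = 24s/(s² + 16)

Final answer: 24s/(s² + 16)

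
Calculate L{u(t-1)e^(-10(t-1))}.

u(t-a)f(t-a) with f(t)=e^(-10t). L{e^(-10t)} = 1/(s+10). By time shift: e^(-s)/(s+10)

Final answer: e^(-s)/(s+10)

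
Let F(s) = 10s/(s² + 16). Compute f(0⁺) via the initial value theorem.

f(0⁺) = lim_{s→∞} s·10s/(s² + 16) = lim_{s→∞} 10s²/(s² + 16) = 10

Final answer: 10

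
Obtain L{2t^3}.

L{t^n} = n!/s^(n+1). So L{2t^3} = 2·3!/s^4 = 12/s^4

Final answer: 12/s^4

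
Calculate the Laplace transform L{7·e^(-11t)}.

L{e^(at)} = 1/(s-a), so L{e^(-11t)} = 1/(s+11). Then L{7·e^(-11t)} = 7/(s+11)

Final answer: 7/(s+11)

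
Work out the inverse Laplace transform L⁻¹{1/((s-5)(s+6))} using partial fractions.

Decompose: A/(s-5) + B/(s+6). A = 1/11, B = -1/11. f(t) = (e^(5t) - e^(-6t))/11

Final answer: (e^(5t) - e^(-6t))/11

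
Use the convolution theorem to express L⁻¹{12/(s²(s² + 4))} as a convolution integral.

12/(s²(s² + 4)) = (1/s²)·(12/(s² + 4)) = L{t}·L{6·sin(2t)}. So f(t) = t*(6·sin(2t)) = ∫₀ᵗ 6τ·sin(2(t-τ)) dτ

Final answer: ∫₀ᵗ 6τ·sin(2(t-τ)) dτ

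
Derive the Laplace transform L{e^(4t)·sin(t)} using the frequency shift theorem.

Frequency shift: L{e^(at)f(t)} = F(s-a). L{e^(4t)·sin(t)} = 1/((s-4)² + 1)

Final answer: 1/((s-4)² + 1)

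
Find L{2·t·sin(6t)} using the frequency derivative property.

L{sin(6t)} = 6/(s² + 36). By L{t·f(t)} = -F'(s): -d/ds[6/(s² + 36)] = -(6)·(-2s)/(s² + 36)² = 12s/(s² + 36)². Then L{2·t·sin(6t)} = 2·12s/(s² + 36)² = 24s/(s² + 36)²

Final answer: 24s/(s² + 36)²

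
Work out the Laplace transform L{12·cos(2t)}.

L{cos(ωt)} = s/(s² + ω²), so L{cos(2t)} = s/(s² + 4). Then L{12·cos(2t)} = 12·s/(s² + 4) = 12s/(s² + 4)

Final answer: 12s/(s² + 4)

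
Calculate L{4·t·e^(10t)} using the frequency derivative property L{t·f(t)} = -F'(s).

L{e^(10t)} = 1/(s-10). By frequency derivative: L{t·e^(10t)} = -d/ds[1/(s-10)] = -(-1)/(s-10)² = 1/(s-10)². Then L{4·t·e^(10t)} = 4·1/(s-10)² = 4/(s-10)²

Final answer: 4/(s-10)²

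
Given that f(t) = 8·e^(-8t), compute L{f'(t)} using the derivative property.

f(0) = 8, F(s) = 8/(s+8). L{f'(t)} = s·F(s) - f(0) = 8s/(s+8) - 8 = (8s - 8(s+8))/(s+8) = -64/(s+8)

Final answer: -64/(s+8)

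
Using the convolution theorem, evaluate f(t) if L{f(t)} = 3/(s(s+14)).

3/(s(s+14)) = (3/s)·(1/(s+14)) = L{3}·L{e^(-14t)}. By convolution, f(t) = 3*e^(-14t) = ∫₀ᵗ 3·e^(-14τ) dτ = 3·(1 - e^(-14t))/14

Final answer: 3·(1 - e^(-14t))/14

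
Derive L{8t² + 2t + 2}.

L{8t² + 2t + 2} = 8·2/s³ + 2/s² + 2/s = 16/s³ + 2/s² + 2/s

Final answer: 16/s³ + 2/s² + 2/s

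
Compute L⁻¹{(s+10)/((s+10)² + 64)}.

Using frequency shift: L⁻¹{(s-a)/((s-a)² + b²)} = e^(at)cos(bt). Here a=-10, b=8

Final answer: e^(-10t)·cos(8t)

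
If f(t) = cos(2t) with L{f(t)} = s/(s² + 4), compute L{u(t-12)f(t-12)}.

Time shift theorem: L{u(t-a)f(t-a)} = e^(-as)F(s). Here a=12, F(s) = s/(s² + 4), so L{u(t-12)f(t-12)} = e^(-12s)·s/(s² + 4)

Final answer: e^(-12s)·s/(s² + 4)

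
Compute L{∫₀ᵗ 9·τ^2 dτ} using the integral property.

L{∫₀ᵗ f(τ)dτ} = F(s)/s with f(t) = 9t^2. F(s) = 18/s^3, so L{∫₀ᵗ 9·τ^2 dτ} = (18/s^3)/s = 18/s^4. (Check: ∫₀ᵗ 9·τ^2 dτ = 9t^3/3.)

Final answer: 18/s^4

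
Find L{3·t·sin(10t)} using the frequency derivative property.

L{sin(10t)} = 10/(s² + 100). By L{t·f(t)} = -F'(s): -d/ds[10/(s² + 100)] = -(10)·(-2s)/(s² + 100)² = 20s/(s² + 100)². Then L{3·t·sin(10t)} = 3·20s/(s² + 100)² = 60s/(s² + 100)²

Final answer: 60s/(s² + 100)²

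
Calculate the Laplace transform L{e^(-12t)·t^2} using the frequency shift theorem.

L{e^(at)·t^n} = n!/(s-a)^(n+1), so L{e^(-12t)·t^2} = 2/(s+12)^3

Final answer: 2/(s+12)^3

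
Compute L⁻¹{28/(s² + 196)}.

This is the form c·a/(s² + a²) with a = 14, c = 2. L⁻¹ = 2·sin(14t)

Final answer: 2·sin(14t)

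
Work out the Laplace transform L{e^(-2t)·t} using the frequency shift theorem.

L{e^(at)·t^n} = n!/(s-a)^(n+1), so L{e^(-2t)·t} = 1/(s+2)^2

Final answer: 1/(s+2)^2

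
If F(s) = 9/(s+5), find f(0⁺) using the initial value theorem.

f(0⁺) = lim_{s→∞} s·9/(s+5) = lim_{s→∞} 9s/(s+5) = 9

Final answer: 9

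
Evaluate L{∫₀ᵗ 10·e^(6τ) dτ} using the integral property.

L{∫₀ᵗ f(τ)dτ} = F(s)/s with F(s) = 10/(s-6), so L{∫₀ᵗ 10·e^(6τ) dτ} = 10/(s(s-6))

Final answer: 10/(s(s-6))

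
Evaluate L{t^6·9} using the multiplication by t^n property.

L{9} = 9/s. d^1/ds^1[1/s] = -1/s². d^2/ds^2[1/s] = 2/s^3. d^3/ds^3[1/s] = -6/s^4. d^4/ds^4[1/s] = 24/s^5. d^5/ds^5[1/s] = -120/s^6. d^6/ds^6[1/s] = 720/s^7. So L{t^6} = (-1)^{6}·720/s^7 = 720/s^7. Then L{t^6·9} = 9·720/s^7 = 6480/s^7

Final answer: 6480/s^7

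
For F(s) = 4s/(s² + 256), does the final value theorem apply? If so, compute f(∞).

The final value theorem requires all poles of sF(s) in the left half-plane. sF(s) = 4s²/(s² + 256) has poles at s = ±16i (imaginary axis). Theorem does NOT apply (oscillatory system).

Final answer: Not applicable (oscillatory)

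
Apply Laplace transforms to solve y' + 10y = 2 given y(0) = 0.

sY + 10Y = 2/s. Y = 2/(s(s+10)). Partial fractions: Y = 1/5/s - 1/5/(s+10)

Final answer: y(t) = 1/5(1 - e^(-10t))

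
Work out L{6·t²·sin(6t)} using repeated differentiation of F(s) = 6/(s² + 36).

F(s) = 6/(s² + 36). F'(s) = -12s/(s² + 36)². F''(s) = -12(36 - 3s²)/(s² + 36)³ = (36s² - 432)/(s² + 36)³. So L{t²·sin(6t)} = (-1)² F''(s) = (36s² - 432)/(s² + 36)³. Then L{6·t²·sin(6t)} = 6·(36s² - 432)/(s² + 36)³ = (216s² - 2592)/(s² + 36)³

Final answer: (216s² - 2592)/(s² + 36)³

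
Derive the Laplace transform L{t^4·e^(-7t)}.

L{t^n·e^(at)} = n!/(s-a)^(n+1), so L{t^4·e^(-7t)} = 24/(s+7)^5

Final answer: 24/(s+7)^5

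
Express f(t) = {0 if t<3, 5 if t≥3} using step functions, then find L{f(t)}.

f(t) = 5·u(t-3). L{u(t-3)} = e^(-3s)/s, so L{f(t)} = 5·e^(-3s)/s

Final answer: 5·e^(-3s)/s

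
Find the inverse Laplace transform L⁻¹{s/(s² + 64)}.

L⁻¹{s/(s² + 64)} = cos(8t)

Final answer: cos(8t)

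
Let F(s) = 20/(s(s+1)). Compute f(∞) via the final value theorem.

f(∞) = lim_{s→0} s·20/(s(s+1)) = lim_{s→0} 20/(s+1) = 20/1 = 20

Final answer: 20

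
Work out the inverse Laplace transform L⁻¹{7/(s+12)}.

L⁻¹{1/(s-a)} = e^(at), so L⁻¹{1/(s+12)} = e^(-12t), and L⁻¹{7/(s+12)} = 7·e^(-12t)

Final answer: 7·e^(-12t)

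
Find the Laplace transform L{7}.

L{7} = 7 · L{1} = 7/s

Final answer: 7/s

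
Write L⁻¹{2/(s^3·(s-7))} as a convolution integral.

2/(s^3·(s-7)) = (2/s^3)·(1/(s-7)) = L{t^2}·L{e^(7t)}. So f(t) = t^2*e^(7t) = ∫₀ᵗ τ^2·e^(7(t-τ)) dτ

Final answer: ∫₀ᵗ τ^2·e^(7(t-τ)) dτ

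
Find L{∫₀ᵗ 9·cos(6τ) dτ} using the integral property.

L{∫₀ᵗ f(τ)dτ} = F(s)/s with F(s) = 9s/(s² + 36), so the result is (9s/(s² + 36))/s = 9/(s² + 36)

Final answer: 9/(s² + 36)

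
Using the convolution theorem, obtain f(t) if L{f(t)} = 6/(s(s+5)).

6/(s(s+5)) = (6/s)·(1/(s+5)) = L{6}·L{e^(-5t)}. By convolution, f(t) = 6*e^(-5t) = ∫₀ᵗ 6·e^(-5τ) dτ = 6·(1 - e^(-5t))/5

Final answer: 6·(1 - e^(-5t))/5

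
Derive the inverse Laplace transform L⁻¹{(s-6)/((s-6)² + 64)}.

Using frequency shift, L⁻¹{(s-6)/((s-6)² + 64)} = e^(6t)·cos(8t)

Final answer: e^(6t)·cos(8t)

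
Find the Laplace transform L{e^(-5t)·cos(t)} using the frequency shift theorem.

Frequency shift: L{e^(at)f(t)} = F(s-a). L{e^(-5t)·cos(t)} = (s+5)/((s+5)² + 1)

Final answer: (s+5)/((s+5)² + 1)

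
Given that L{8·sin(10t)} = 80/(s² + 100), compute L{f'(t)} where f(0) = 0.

L{f'(t)} = s·F(s) - f(0) = s·80/(s² + 100) - 0 = 80s/(s² + 100)

Final answer: 80s/(s² + 100)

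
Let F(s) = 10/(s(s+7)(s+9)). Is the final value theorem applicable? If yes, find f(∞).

Poles of sF(s) = 10/((s+7)(s+9)) are at s = -7 and s = -9, both in the left half-plane. Theorem applies. f(∞) = lim_{s→0} sF(s) = 10/(7·9) = 10/63

Final answer: 10/63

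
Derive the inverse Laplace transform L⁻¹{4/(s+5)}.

L⁻¹{1/(s-a)} = e^(at), so L⁻¹{1/(s+5)} = e^(-5t), and L⁻¹{4/(s+5)} = 4·e^(-5t)

Final answer: 4·e^(-5t)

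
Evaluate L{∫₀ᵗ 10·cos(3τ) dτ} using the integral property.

L{∫₀ᵗ f(τ)dτ} = F(s)/s with F(s) = 10s/(s² + 9), so the result is (10s/(s² + 9))/s = 10/(s² + 9)

Final answer: 10/(s² + 9)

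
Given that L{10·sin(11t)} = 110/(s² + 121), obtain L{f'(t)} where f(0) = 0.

L{f'(t)} = s·F(s) - f(0) = s·110/(s² + 121) - 0 = 110s/(s² + 121)

Final answer: 110s/(s² + 121)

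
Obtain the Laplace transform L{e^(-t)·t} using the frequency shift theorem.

L{e^(at)·t^n} = n!/(s-a)^(n+1), so L{e^(-t)·t} = 1/(s+1)^2

Final answer: 1/(s+1)^2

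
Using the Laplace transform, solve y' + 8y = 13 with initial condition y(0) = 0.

sY + 8Y = 13/s. Y = 13/(s(s+8)). Partial fractions: Y = 13/8/s - 13/8/(s+8)

Final answer: y(t) = 13/8(1 - e^(-8t))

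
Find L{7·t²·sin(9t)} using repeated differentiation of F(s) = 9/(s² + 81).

F(s) = 9/(s² + 81). F'(s) = -18s/(s² + 81)². F''(s) = -18(81 - 3s²)/(s² + 81)³ = (54s² - 1458)/(s² + 81)³. So L{t²·sin(9t)} = (-1)² F''(s) = (54s² - 1458)/(s² + 81)³. Then L{7·t²·sin(9t)} = 7·(54s² - 1458)/(s² + 81)³ = (378s² - 10206)/(s² + 81)³

Final answer: (378s² - 10206)/(s² + 81)³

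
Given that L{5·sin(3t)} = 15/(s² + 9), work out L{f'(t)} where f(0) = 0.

L{f'(t)} = s·F(s) - f(0) = s·15/(s² + 9) - 0 = 15s/(s² + 9)

Final answer: 15s/(s² + 9)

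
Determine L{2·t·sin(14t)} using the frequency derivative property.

L{sin(14t)} = 14/(s² + 196). By L{t·f(t)} = -F'(s): -d/ds[14/(s² + 196)] = -(14)·(-2s)/(s² + 196)² = 28s/(s² + 196)². Then L{2·t·sin(14t)} = 2·28s/(s² + 196)² = 56s/(s² + 196)²

Final answer: 56s/(s² + 196)²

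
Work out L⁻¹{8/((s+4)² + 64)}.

Form: b/((s-a)² + b²) → e^(at)sin(bt). With a=-4, b=8

Final answer: e^(-4t)·sin(8t)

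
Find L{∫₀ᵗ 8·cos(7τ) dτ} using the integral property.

L{∫₀ᵗ f(τ)dτ} = F(s)/s with F(s) = 8s/(s² + 49), so the result is (8s/(s² + 49))/s = 8/(s² + 49)

Final answer: 8/(s² + 49)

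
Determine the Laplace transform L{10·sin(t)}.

L{sin(ωt)} = ω/(s² + ω²), so L{sin(t)} = 1/(s² + 1). Then L{10·sin(t)} = 10·1/(s² + 1) = 10/(s² + 1)

Final answer: 10/(s² + 1)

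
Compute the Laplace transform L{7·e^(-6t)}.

L{e^(at)} = 1/(s-a), so L{e^(-6t)} = 1/(s+6). Then L{7·e^(-6t)} = 7/(s+6)

Final answer: 7/(s+6)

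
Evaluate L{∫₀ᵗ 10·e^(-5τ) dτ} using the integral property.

L{∫₀ᵗ f(τ)dτ} = F(s)/s with F(s) = 10/(s+5), so L{∫₀ᵗ 10·e^(-5τ) dτ} = 10/(s(s+5))

Final answer: 10/(s(s+5))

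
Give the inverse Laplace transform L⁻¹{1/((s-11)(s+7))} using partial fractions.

Decompose: A/(s-11) + B/(s+7). A = 1/18, B = -1/18. f(t) = (e^(11t) - e^(-7t))/18

Final answer: (e^(11t) - e^(-7t))/18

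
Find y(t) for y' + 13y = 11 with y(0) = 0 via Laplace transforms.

sY + 13Y = 11/s. Y = 11/(s(s+13)). Partial fractions: Y = 11/13/s - 11/13/(s+13)

Final answer: y(t) = 11/13(1 - e^(-13t))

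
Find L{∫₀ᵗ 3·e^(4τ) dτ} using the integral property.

L{∫₀ᵗ f(τ)dτ} = F(s)/s with F(s) = 3/(s-4), so L{∫₀ᵗ 3·e^(4τ) dτ} = 3/(s(s-4))

Final answer: 3/(s(s-4))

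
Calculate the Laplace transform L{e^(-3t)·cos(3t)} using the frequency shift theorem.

Frequency shift: L{e^(at)f(t)} = F(s-a). L{e^(-3t)·cos(3t)} = (s+3)/((s+3)² + 9)

Final answer: (s+3)/((s+3)² + 9)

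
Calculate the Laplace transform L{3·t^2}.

L{t^n} = n!/s^(n+1), so L{t^2} = 2/s^3. Then L{3·t^2} = 3·2/s^3 = 6/s^3

Final answer: 6/s^3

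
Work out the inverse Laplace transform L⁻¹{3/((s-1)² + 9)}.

Using frequency shift, L⁻¹{3/((s-1)² + 9)} = e^t·sin(3t)

Final answer: e^t·sin(3t)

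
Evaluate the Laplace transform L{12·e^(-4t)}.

L{e^(at)} = 1/(s-a), so L{e^(-4t)} = 1/(s+4). Then L{12·e^(-4t)} = 12/(s+4)

Final answer: 12/(s+4)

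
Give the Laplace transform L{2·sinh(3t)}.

L{sinh(ωt)} = ω/(s² - ω²), so L{sinh(3t)} = 3/(s² - 9). Then L{2·sinh(3t)} = 2·3/(s² - 9) = 6/(s² - 9)

Final answer: 6/(s² - 9)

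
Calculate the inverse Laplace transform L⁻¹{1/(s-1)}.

L⁻¹{1/(s-a)} = e^(at), so L⁻¹{1/(s-1)} = e^t

Final answer: e^t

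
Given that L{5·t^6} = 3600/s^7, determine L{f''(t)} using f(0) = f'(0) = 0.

L{f''(t)} = s²F(s) - sf(0) - f'(0) = s²·3600/s^7 - 0 - 0 = 3600/s^5

Final answer: 3600/s^5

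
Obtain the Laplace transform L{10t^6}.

L{10t^6} = 10 · L{t^6} = 10 · 720/s^7 = 7200/s^7

Final answer: 7200/s^7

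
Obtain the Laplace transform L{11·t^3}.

L{t^n} = n!/s^(n+1), so L{t^3} = 6/s^4. Then L{11·t^3} = 11·6/s^4 = 66/s^4

Final answer: 66/s^4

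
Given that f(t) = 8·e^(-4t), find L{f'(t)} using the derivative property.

f(0) = 8, F(s) = 8/(s+4). L{f'(t)} = s·F(s) - f(0) = 8s/(s+4) - 8 = (8s - 8(s+4))/(s+4) = -32/(s+4)

Final answer: -32/(s+4)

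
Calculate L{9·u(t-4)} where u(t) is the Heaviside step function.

L{u(t-a)} = e^(-as)/s. Here a=4, so L{u(t-4)} = e^(-4s)/s, and L{9·u(t-4)} = 9·e^(-4s)/s

Final answer: 9·e^(-4s)/s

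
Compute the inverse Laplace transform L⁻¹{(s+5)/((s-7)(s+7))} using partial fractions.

Using partial fractions, f(t) = (12e^(7t) + 2e^(-7t))/14

Final answer: (12e^(7t) + 2e^(-7t))/14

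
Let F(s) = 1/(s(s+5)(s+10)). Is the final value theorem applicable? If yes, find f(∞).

Poles of sF(s) = 1/((s+5)(s+10)) are at s = -5 and s = -10, both in the left half-plane. Theorem applies. f(∞) = lim_{s→0} sF(s) = 1/(5·10) = 1/50

Final answer: 1/50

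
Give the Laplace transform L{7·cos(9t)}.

L{cos(ωt)} = s/(s² + ω²), so L{cos(9t)} = s/(s² + 81). Then L{7·cos(9t)} = 7·s/(s² + 81) = 7s/(s² + 81)

Final answer: 7s/(s² + 81)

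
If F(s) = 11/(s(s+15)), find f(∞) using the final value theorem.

f(∞) = lim_{s→0} s·11/(s(s+15)) = lim_{s→0} 11/(s+15) = 11/15 = 11/15

Final answer: 11/15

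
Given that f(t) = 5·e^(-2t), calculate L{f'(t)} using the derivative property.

f(0) = 5, F(s) = 5/(s+2). L{f'(t)} = s·F(s) - f(0) = 5s/(s+2) - 5 = (5s - 5(s+2))/(s+2) = -10/(s+2)

Final answer: -10/(s+2)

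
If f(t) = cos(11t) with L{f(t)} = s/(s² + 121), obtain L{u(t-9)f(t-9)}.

Time shift theorem: L{u(t-a)f(t-a)} = e^(-as)F(s). Here a=9, F(s) = s/(s² + 121), so L{u(t-9)f(t-9)} = e^(-9s)·s/(s² + 121)

Final answer: e^(-9s)·s/(s² + 121)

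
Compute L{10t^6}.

L{t^n} = n!/s^(n+1). So L{10t^6} = 10·6!/s^7 = 7200/s^7

Final answer: 7200/s^7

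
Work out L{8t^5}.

L{t^n} = n!/s^(n+1). So L{8t^5} = 8·5!/s^6 = 960/s^6

Final answer: 960/s^6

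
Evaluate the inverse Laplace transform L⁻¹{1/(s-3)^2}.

L⁻¹{n!/(s-a)^(n+1)} = t^n·e^(at), so L⁻¹{1/(s-3)^2} = t·e^(3t)

Final answer: t·e^(3t)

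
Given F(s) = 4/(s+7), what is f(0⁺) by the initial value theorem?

f(0⁺) = lim_{s→∞} s·4/(s+7) = lim_{s→∞} 4s/(s+7) = 4

Final answer: 4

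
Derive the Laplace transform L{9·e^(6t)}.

L{e^(at)} = 1/(s-a), so L{e^(6t)} = 1/(s-6). Then L{9·e^(6t)} = 9/(s-6)

Final answer: 9/(s-6)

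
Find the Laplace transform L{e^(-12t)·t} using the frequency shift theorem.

L{e^(at)·t^n} = n!/(s-a)^(n+1), so L{e^(-12t)·t} = 1/(s+12)^2

Final answer: 1/(s+12)^2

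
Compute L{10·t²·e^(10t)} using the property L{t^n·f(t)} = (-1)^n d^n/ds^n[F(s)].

L{e^(10t)} = 1/(s-10). d/ds[1/(s-10)] = -1/(s-10)². d²/ds²[1/(s-10)] = 2/(s-10)³. So L{t²·e^(10t)} = (-1)² · 2/(s-10)³ = 2/(s-10)³. Then L{10·t²·e^(10t)} = 10·2/(s-10)³ = 20/(s-10)³

Final answer: 20/(s-10)³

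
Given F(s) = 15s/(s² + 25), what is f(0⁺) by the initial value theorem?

f(0⁺) = lim_{s→∞} s·15s/(s² + 25) = lim_{s→∞} 15s²/(s² + 25) = 15

Final answer: 15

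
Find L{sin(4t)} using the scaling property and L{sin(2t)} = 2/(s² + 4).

Using L{f(at)} = (1/a)F(s/a) with a=2: L{sin(4t)} = (1/2) · 2/((s/2)² + 4) = (1/2) · 2·4/(s² + 16) = 4/(s² + 16)

Final answer: 4/(s² + 16)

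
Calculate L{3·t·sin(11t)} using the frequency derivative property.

L{sin(11t)} = 11/(s² + 121). By L{t·f(t)} = -F'(s): -d/ds[11/(s² + 121)] = -(11)·(-2s)/(s² + 121)² = 22s/(s² + 121)². Then L{3·t·sin(11t)} = 3·22s/(s² + 121)² = 66s/(s² + 121)²

Final answer: 66s/(s² + 121)²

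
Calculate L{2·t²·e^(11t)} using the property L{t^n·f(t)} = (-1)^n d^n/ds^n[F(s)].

L{e^(11t)} = 1/(s-11). d/ds[1/(s-11)] = -1/(s-11)². d²/ds²[1/(s-11)] = 2/(s-11)³. So L{t²·e^(11t)} = (-1)² · 2/(s-11)³ = 2/(s-11)³. Then L{2·t²·e^(11t)} = 2·2/(s-11)³ = 4/(s-11)³

Final answer: 4/(s-11)³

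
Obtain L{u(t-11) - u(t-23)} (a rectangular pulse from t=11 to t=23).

L{u(t-a)} = e^(-as)/s. L{u(t-11) - u(t-23)} = (e^(-11s) - e^(-23s))/s

Final answer: (e^(-11s) - e^(-23s))/s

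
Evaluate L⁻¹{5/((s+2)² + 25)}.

Form: b/((s-a)² + b²) → e^(at)sin(bt). With a=-2, b=5

Final answer: e^(-2t)·sin(5t)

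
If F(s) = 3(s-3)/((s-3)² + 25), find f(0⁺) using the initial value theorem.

f(0⁺) = lim_{s→∞} sF(s) = lim_{s→∞} 3s(s-3)/((s-3)² + 25) = 3

Final answer: 3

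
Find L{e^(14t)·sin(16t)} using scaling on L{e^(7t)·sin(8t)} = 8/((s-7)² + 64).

Scaling with a=2: L{e^(14t)·sin(16t)} = (1/2) · 8/((s/2-7)² + 64). Simplifying: 16/((s-14)² + 256)

Final answer: 16/((s-14)² + 256)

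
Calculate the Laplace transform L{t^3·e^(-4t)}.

L{t^n·e^(at)} = n!/(s-a)^(n+1), so L{t^3·e^(-4t)} = 6/(s+4)^4

Final answer: 6/(s+4)^4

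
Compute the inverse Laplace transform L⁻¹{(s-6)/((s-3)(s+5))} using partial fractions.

Using partial fractions, f(t) = (-3e^(3t) + 11e^(-5t))/8

Final answer: (-3e^(3t) + 11e^(-5t))/8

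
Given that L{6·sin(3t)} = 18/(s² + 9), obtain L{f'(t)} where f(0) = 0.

L{f'(t)} = s·F(s) - f(0) = s·18/(s² + 9) - 0 = 18s/(s² + 9)

Final answer: 18s/(s² + 9)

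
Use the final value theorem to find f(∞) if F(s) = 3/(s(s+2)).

f(∞) = lim_{s→0} s·3/(s(s+2)) = lim_{s→0} 3/(s+2) = 3/2 = 3/2

Final answer: 3/2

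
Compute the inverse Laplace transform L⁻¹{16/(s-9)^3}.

L⁻¹{n!/(s-a)^(n+1)} = t^n·e^(at) with n=2, a=9. So L⁻¹{2/(s-9)^3} = t^2·e^(9t), and L⁻¹{16/(s-9)^3} = (16/2)·t^2·e^(9t) = 8·t^2·e^(9t)

Final answer: 8·t^2·e^(9t)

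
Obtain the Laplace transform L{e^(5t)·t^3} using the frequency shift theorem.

L{e^(at)·t^n} = n!/(s-a)^(n+1), so L{e^(5t)·t^3} = 6/(s-5)^4

Final answer: 6/(s-5)^4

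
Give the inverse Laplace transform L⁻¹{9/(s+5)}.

L⁻¹{1/(s-a)} = e^(at), so L⁻¹{1/(s+5)} = e^(-5t), and L⁻¹{9/(s+5)} = 9·e^(-5t)

Final answer: 9·e^(-5t)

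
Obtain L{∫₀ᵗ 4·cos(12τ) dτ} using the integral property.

L{∫₀ᵗ f(τ)dτ} = F(s)/s with F(s) = 4s/(s² + 144), so the result is (4s/(s² + 144))/s = 4/(s² + 144)

Final answer: 4/(s² + 144)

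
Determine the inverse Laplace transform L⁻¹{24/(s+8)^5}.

L⁻¹{n!/(s-a)^(n+1)} = t^n·e^(at), so L⁻¹{24/(s+8)^5} = t^4·e^(-8t)

Final answer: t^4·e^(-8t)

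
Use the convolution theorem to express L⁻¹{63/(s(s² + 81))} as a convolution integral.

63/(s(s² + 81)) = (1/s)·(63/(s² + 81)) = L{1}·L{7·sin(9t)}. So f(t) = 1*(7·sin(9t)) = ∫₀ᵗ 7·sin(9τ) dτ

Final answer: ∫₀ᵗ 7·sin(9τ) dτ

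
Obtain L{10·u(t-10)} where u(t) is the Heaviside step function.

L{u(t-a)} = e^(-as)/s. Here a=10, so L{u(t-10)} = e^(-10s)/s, and L{10·u(t-10)} = 10·e^(-10s)/s

Final answer: 10·e^(-10s)/s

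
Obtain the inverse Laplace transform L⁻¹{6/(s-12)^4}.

L⁻¹{n!/(s-a)^(n+1)} = t^n·e^(at), so L⁻¹{6/(s-12)^4} = t^3·e^(12t)

Final answer: t^3·e^(12t)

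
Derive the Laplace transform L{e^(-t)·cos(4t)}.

L{e^(at)·cos(ωt)} = (s-a)/((s-a)² + ω²), so L{e^(-t)·cos(4t)} = (s+1)/((s+1)² + 16)

Final answer: (s+1)/((s+1)² + 16)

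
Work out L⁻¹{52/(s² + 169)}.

This is the form c·a/(s² + a²) with a = 13, c = 4. L⁻¹ = 4·sin(13t)

Final answer: 4·sin(13t)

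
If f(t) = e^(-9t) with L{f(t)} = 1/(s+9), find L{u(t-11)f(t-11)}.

Time shift theorem: L{u(t-a)f(t-a)} = e^(-as)F(s). Here a=11, F(s) = 1/(s+9), so L{u(t-11)f(t-11)} = e^(-11s)·1/(s+9)

Final answer: e^(-11s)·1/(s+9)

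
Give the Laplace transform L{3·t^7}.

L{t^n} = n!/s^(n+1), so L{t^7} = 5040/s^8. Then L{3·t^7} = 3·5040/s^8 = 15120/s^8

Final answer: 15120/s^8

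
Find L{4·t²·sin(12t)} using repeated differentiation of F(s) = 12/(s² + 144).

F(s) = 12/(s² + 144). F'(s) = -24s/(s² + 144)². F''(s) = -24(144 - 3s²)/(s² + 144)³ = (72s² - 3456)/(s² + 144)³. So L{t²·sin(12t)} = (-1)² F''(s) = (72s² - 3456)/(s² + 144)³. Then L{4·t²·sin(12t)} = 4·(72s² - 3456)/(s² + 144)³ = (288s² - 13824)/(s² + 144)³

Final answer: (288s² - 13824)/(s² + 144)³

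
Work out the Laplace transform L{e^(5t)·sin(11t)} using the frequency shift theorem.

Frequency shift: L{e^(at)f(t)} = F(s-a). L{e^(5t)·sin(11t)} = 11/((s-5)² + 121)

Final answer: 11/((s-5)² + 121)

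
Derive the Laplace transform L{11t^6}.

L{11t^6} = 11 · L{t^6} = 11 · 720/s^7 = 7920/s^7

Final answer: 7920/s^7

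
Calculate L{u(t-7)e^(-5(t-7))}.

u(t-a)f(t-a) with f(t)=e^(-5t). L{e^(-5t)} = 1/(s+5). By time shift: e^(-7s)/(s+5)

Final answer: e^(-7s)/(s+5)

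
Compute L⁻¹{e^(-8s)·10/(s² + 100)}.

L⁻¹{10/(s² + 100)} = sin(10t). By the time shift theorem, L⁻¹{e^(-as)F(s)} = u(t-a)f(t-a) with a=8, so L⁻¹{e^(-8s)·10/(s² + 100)} = u(t-8)·sin(10(t-8))

Final answer: u(t-8)·sin(10(t-8))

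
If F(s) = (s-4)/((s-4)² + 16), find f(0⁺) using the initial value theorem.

f(0⁺) = lim_{s→∞} sF(s) = lim_{s→∞} s(s-4)/((s-4)² + 16) = 1

Final answer: 1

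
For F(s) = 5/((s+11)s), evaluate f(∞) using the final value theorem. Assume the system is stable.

f(∞) = lim_{s→0} sF(s) = lim_{s→0} 5/(s+11) = 5/11

Final answer: 5/11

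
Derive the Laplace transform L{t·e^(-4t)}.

L{t^n·e^(at)} = n!/(s-a)^(n+1), so L{t·e^(-4t)} = 1/(s+4)^2

Final answer: 1/(s+4)^2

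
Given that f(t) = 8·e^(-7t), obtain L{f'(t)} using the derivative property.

f(0) = 8, F(s) = 8/(s+7). L{f'(t)} = s·F(s) - f(0) = 8s/(s+7) - 8 = (8s - 8(s+7))/(s+7) = -56/(s+7)

Final answer: -56/(s+7)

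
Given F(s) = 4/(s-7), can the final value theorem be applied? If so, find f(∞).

sF(s) = 4s/(s-7) has a pole at s = 7 in the right half-plane. Theorem does NOT apply (unstable system; f(t) = 4·e^(7t) grows without bound).

Final answer: Not applicable (unstable)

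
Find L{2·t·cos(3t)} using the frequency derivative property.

L{cos(3t)} = s/(s² + 9). Derivative: d/ds[s/(s² + 9)] = [(s² + 9) - s·2s]/(s² + 9)² = (9 - s²)/(s² + 9)². So L{t·cos(3t)} = -F'(s) = (s² - 9)/(s² + 9)². Then L{2·t·cos(3t)} = 2·(s² - 9)/(s² + 9)²

Final answer: 2·(s² - 9)/(s² + 9)²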